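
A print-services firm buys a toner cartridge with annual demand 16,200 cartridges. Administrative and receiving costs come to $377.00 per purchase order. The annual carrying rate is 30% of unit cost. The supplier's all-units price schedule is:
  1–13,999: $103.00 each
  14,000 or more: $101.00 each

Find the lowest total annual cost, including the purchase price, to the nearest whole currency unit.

Holding cost per unit per year at price C is H = 0.30·C.
For each price level, check whether its EOQ is feasible; otherwise the best quantity at that price is the breakpoint.
EOQ at $103.00 = 628.7 (feasible in tier 1): TC = 16,200×$103.00 + (16,200/628.7)×377 + (628.7/2)×0.30×$103.00 = $1,688,027.75.
EOQ at $101.00 = 634.9 < 14000, so use break Q=14000: TC = 16,200×$101.00 + (16,200/14000.0)×377 + (14000.0/2)×0.30×$101.00 = $1,848,736.24.
Lowest total cost among the candidates is at Q = 628.7.

TC* ≈ $1,688,028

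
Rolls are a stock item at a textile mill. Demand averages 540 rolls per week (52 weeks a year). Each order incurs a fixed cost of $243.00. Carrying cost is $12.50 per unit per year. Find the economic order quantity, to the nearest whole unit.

Q* ≈ 1,045 rolls

Annual demand D = 540 × 52 = 28,080.
EOQ = √(2DS / H) = √(2 × 28,080 × 243 / 12.5).
= √(13,646,880 / 12.5) = √1,091,750.4 ≈ 1044.869.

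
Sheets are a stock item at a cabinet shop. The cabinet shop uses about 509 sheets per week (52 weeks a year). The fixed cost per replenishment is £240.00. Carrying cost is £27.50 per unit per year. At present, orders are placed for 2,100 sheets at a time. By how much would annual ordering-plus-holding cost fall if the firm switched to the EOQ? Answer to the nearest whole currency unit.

Annual demand D = 509 × 52 = 26,468.
EOQ = √(2DS/H) = √(2 × 26,468 × 240 / 27.5) ≈ 679.70.
Cost at Q* = (D/Q*)S + (Q*/2)H = √(2DSH) ≈ £18,691.65.
Cost at Q = 2,100: (26,468/2,100)×240 + (2,100/2)×27.5 = £3,024.91 + £28,875.00 = £31,899.91.
Excess = £31,899.91 − £18,691.65 = £13,208.27.

Extra cost ≈ £13,208 per year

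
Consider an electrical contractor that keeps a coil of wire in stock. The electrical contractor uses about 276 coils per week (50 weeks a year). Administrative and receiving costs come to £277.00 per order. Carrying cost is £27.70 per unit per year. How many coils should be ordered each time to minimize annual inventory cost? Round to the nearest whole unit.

Annual demand D = 276 × 50 = 13,800.
EOQ = √(2DS / H) = √(2 × 13,800 × 277 / 27.7).
= √(7,645,200 / 27.7) = √276,000 ≈ 525.357.

Q* ≈ 525 coils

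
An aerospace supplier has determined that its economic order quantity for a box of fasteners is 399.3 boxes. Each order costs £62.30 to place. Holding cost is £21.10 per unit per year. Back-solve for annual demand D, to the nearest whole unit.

Invert the EOQ relation Q*² = 2DS/H.
From Q* = √(2DS/H): D = Q*²H / (2S) = 399.3² × 21.1 / (2 × 62.3) = 26999.955.

D ≈ 27,000 boxes per year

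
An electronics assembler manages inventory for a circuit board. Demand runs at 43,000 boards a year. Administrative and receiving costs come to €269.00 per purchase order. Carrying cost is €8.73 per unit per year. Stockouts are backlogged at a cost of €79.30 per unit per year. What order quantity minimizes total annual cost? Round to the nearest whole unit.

With planned backorders, Q* = √(2DS/H) · √((H+B)/B).
√(2DS/H) = √(2 × 43,000 × 269 / 8.73) = 1627.864.
√((H+B)/B) = √((8.73+79.3)/79.3) = 1.0536.
Q* ≈ 1715.130.

Q* ≈ 1,715 boards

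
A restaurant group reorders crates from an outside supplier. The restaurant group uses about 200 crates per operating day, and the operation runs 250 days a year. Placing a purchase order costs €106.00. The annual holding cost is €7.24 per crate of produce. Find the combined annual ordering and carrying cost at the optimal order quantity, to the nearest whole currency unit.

Annual demand D = 200 × 250 = 50,000.
EOQ = √(2DS/H) = √(2 × 50,000 × 106 / 7.24) ≈ 1210.00.
At the optimum the two cost components are equal, so total cost = 2·(Q*/2)H = Q*·H.
Minimum total = √(2DSH) = √(2 × 50,000 × 106 × 7.24) ≈ 8760.365.

TC* ≈ €8,760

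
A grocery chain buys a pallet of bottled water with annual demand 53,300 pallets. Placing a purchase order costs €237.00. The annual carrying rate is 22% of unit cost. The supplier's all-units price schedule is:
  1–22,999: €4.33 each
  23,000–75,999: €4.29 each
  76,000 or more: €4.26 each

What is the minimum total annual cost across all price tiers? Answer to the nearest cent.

Holding cost per unit per year at price C is H = 0.22·C.
Evaluate total cost at each tier's feasible EOQ or, if the EOQ is below the tier, at the tier's minimum quantity.
EOQ at €4.33 = 5149.9 (feasible in tier 1): TC = 53,300×€4.33 + (53,300/5149.9)×237 + (5149.9/2)×0.22×€4.33 = €235,694.78.
EOQ at €4.29 = 5173.8 < 23000, so use break Q=23000: TC = 53,300×€4.29 + (53,300/23000.0)×237 + (23000.0/2)×0.22×€4.29 = €240,059.92.
EOQ at €4.26 = 5192.0 < 76000, so use break Q=76000: TC = 53,300×€4.26 + (53,300/76000.0)×237 + (76000.0/2)×0.22×€4.26 = €262,837.81.
Lowest total cost among the candidates is at Q = 5149.9.

TC* ≈ €235,694.78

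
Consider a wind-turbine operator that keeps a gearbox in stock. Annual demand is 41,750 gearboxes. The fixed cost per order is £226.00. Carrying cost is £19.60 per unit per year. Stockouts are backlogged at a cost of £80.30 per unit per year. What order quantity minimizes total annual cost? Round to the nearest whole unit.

With planned backorders, Q* = √(2DS/H) · √((H+B)/B).
√(2DS/H) = √(2 × 41,750 × 226 / 19.6) = 981.227.
√((H+B)/B) = √((19.6+80.3)/80.3) = 1.1154.
Q* ≈ 1094.446.

Q* ≈ 1,094 gearboxes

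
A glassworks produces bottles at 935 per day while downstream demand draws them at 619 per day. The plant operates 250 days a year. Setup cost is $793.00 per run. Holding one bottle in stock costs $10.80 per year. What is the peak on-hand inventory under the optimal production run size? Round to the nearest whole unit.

I_max ≈ 2,771 bottles

Annual demand D = 619 × 250 = 154,750.
Production build-up factor (1 − d/p) = 1 − 619/935 = 0.3380.
Q* = √(2DS / (H(1 − d/p))) = √(2 × 154,750 × 793 / (10.8 × 0.3380)).
= √(245,433,500 / 3.6501) ≈ 8200.065.
Maximum inventory = Q*(1 − d/p) = 8200.065 × 0.3380 ≈ 2771.359.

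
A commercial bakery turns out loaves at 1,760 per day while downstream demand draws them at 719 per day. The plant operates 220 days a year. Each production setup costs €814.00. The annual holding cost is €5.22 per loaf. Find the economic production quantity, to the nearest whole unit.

Q* ≈ 9,133 loaves

Annual demand D = 719 × 220 = 158,180.
Production build-up factor (1 − d/p) = 1 − 719/1,760 = 0.5915.
Q* = √(2DS / (H(1 − d/p))) = √(2 × 158,180 × 814 / (5.22 × 0.5915)).
= √(257,517,040 / 3.0875) ≈ 9132.690.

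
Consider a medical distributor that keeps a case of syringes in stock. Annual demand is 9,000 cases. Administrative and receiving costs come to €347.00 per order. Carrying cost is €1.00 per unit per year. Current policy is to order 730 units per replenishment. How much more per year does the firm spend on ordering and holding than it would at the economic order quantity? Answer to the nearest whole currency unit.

Extra cost ≈ €2,144 per year

EOQ = √(2DS/H) = √(2 × 9,000 × 347 / 1) ≈ 2499.20.
Cost at Q* = (D/Q*)S + (Q*/2)H = √(2DSH) ≈ €2,499.20.
Cost at Q = 730: (9,000/730)×347 + (730/2)×1 = €4,278.08 + €365.00 = €4,643.08.
Excess = €4,643.08 − €2,499.20 = €2,143.88.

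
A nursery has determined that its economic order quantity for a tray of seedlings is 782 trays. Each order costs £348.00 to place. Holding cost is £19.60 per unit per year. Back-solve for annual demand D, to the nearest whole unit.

D ≈ 17,221 trays per year

Invert the EOQ relation Q*² = 2DS/H.
From Q* = √(2DS/H): D = Q*²H / (2S) = 782² × 19.6 / (2 × 348) = 17221.078.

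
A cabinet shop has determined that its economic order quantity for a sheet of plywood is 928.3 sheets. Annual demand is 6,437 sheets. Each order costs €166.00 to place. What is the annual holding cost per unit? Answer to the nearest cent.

H ≈ €2.48

Invert the EOQ relation Q*² = 2DS/H.
From Q* = √(2DS/H): H = 2DS / Q*² = 2 × 6,437 × 166 / 928.3² = 2.4800.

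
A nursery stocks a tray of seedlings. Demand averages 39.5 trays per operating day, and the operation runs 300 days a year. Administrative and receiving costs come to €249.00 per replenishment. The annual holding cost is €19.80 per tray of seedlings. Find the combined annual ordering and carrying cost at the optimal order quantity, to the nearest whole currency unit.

Annual demand D = 39.5 × 300 = 11,850.
Q* = √(2DS/H) = √(2 × 11,850 × 249 / 19.8) ≈ 545.94.
At Q*, ordering cost (D/Q*)S equals holding cost (Q*/2)H, each = √(DSH/2).
Minimum total = √(2DSH) = √(2 × 11,850 × 249 × 19.8) ≈ 10809.521.

TC* ≈ €10,810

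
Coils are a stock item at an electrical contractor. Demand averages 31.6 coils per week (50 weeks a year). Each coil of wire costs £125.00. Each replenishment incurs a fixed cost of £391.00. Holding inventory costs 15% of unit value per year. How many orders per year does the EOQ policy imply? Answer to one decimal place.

Annual demand D = 31.6 × 50 = 1,580.
Holding cost H = 0.15 × £125.00 = £18.7500 per unit per year.
The optimal lot size = √(2DS/H) = √(2 × 1,580 × 391 / 18.75) ≈ 256.70.
Orders per year = D / Q* = 1,580 / 256.70 ≈ 6.155.

N ≈ 6.2 orders per year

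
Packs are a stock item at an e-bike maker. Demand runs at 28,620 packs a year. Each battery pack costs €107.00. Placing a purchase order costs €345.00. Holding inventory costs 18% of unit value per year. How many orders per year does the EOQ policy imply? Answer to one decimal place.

Holding cost H = 0.18 × €107.00 = €19.2600 per unit per year.
The optimal lot size = √(2DS/H) = √(2 × 28,620 × 345 / 19.26) ≈ 1012.58.
Orders per year = D / Q* = 28,620 / 1012.58 ≈ 28.264.

N ≈ 28.3 orders per year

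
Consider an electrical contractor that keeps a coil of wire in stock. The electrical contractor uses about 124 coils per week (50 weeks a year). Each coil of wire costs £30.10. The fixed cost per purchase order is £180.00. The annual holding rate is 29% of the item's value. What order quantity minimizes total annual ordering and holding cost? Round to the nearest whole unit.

Q* ≈ 506 coils

Annual demand D = 124 × 50 = 6,200.
Holding cost H = 0.29 × £30.10 = £8.7290 per unit per year.
EOQ = √(2DS / H) = √(2 × 6,200 × 180 / 8.729).
= √(2,232,000 / 8.729) = √255,699.3928 ≈ 505.667.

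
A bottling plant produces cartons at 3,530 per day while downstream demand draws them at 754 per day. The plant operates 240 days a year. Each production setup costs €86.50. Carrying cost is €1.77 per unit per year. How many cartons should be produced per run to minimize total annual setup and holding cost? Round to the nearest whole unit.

Annual demand D = 754 × 240 = 180,960.
Production build-up factor (1 − d/p) = 1 − 754/3,530 = 0.7864.
Q* = √(2DS / (H(1 − d/p))) = √(2 × 180,960 × 86.5 / (1.77 × 0.7864)).
= √(31,306,080 / 1.3919) ≈ 4742.478.

Q* ≈ 4,742 cartons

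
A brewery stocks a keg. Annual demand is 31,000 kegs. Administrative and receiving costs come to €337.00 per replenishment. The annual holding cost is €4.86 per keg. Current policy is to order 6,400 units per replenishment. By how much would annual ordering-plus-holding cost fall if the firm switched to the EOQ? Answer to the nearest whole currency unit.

EOQ = √(2DS/H) = √(2 × 31,000 × 337 / 4.86) ≈ 2073.45.
Cost at Q* = (D/Q*)S + (Q*/2)H = √(2DSH) ≈ €10,076.95.
Cost at Q = 6,400: (31,000/6,400)×337 + (6,400/2)×4.86 = €1,632.34 + €15,552.00 = €17,184.34.
Excess = €17,184.34 − €10,076.95 = €7,107.40.

Extra cost ≈ €7,107 per year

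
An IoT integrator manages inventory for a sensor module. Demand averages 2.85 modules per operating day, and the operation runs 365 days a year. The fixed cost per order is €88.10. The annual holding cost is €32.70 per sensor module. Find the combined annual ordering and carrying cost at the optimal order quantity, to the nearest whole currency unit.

TC* ≈ €2,448

Annual demand D = 2.85 × 365 = 1,040.25.
Q* = √(2DS/H) = √(2 × 1,040.25 × 88.1 / 32.7) ≈ 74.87.
At the optimum the two cost components are equal, so total cost = 2·(Q*/2)H = Q*·H.
Minimum total = √(2DSH) = √(2 × 1,040.25 × 88.1 × 32.7) ≈ 2448.193.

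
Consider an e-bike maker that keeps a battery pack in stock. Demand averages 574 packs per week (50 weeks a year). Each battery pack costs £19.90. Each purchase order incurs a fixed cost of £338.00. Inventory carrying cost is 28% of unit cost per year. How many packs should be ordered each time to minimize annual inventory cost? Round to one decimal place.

Annual demand D = 574 × 50 = 28,700.
Holding cost H = 0.28 × £19.90 = £5.5720 per unit per year.
EOQ = √(2DS / H) = √(2 × 28,700 × 338 / 5.572).
= √(19,401,200 / 5.572) = √3,481,909.5477 ≈ 1865.988.

Q* ≈ 1,866.0 packs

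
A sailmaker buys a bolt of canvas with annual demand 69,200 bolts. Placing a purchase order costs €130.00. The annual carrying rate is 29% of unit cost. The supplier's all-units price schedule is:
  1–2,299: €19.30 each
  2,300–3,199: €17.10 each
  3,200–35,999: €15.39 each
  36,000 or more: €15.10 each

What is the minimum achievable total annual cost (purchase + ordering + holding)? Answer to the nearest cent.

Holding cost per unit per year at price C is H = 0.29·C.
Evaluate total cost at each tier's feasible EOQ or, if the EOQ is below the tier, at the tier's minimum quantity.
EOQ at €19.30 = 1792.9 (feasible in tier 1): TC = 69,200×€19.30 + (69,200/1792.9)×130 + (1792.9/2)×0.29×€19.30 = €1,345,595.00.
EOQ at €17.10 = 1904.8 < 2300, so use break Q=2300: TC = 69,200×€17.10 + (69,200/2300.0)×130 + (2300.0/2)×0.29×€17.10 = €1,192,934.15.
EOQ at €15.39 = 2007.8 < 3200, so use break Q=3200: TC = 69,200×€15.39 + (69,200/3200.0)×130 + (3200.0/2)×0.29×€15.39 = €1,074,940.21.
EOQ at €15.10 = 2027.0 < 36000, so use break Q=36000: TC = 69,200×€15.10 + (69,200/36000.0)×130 + (36000.0/2)×0.29×€15.10 = €1,123,991.89.
Lowest total cost among the candidates is at Q = 3200.0.

TC* ≈ €1,074,940.21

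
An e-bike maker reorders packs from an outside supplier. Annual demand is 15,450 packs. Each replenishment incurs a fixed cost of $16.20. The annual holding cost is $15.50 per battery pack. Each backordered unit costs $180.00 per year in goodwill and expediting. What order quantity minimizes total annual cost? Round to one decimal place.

Q* ≈ 187.3 packs

With planned backorders, Q* = √(2DS/H) · √((H+B)/B).
√(2DS/H) = √(2 × 15,450 × 16.2 / 15.5) = 179.709.
√((H+B)/B) = √((15.5+180)/180) = 1.0422.
Q* ≈ 187.287.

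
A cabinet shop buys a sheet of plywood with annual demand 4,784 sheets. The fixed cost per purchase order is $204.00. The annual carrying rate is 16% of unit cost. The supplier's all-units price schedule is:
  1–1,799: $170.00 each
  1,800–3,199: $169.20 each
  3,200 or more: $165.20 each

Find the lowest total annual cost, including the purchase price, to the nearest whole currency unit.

Holding cost per unit per year at price C is H = 0.16·C.
Candidates are each tier's EOQ (if it falls in that tier) and each price-break quantity.
EOQ at $170.00 = 267.9 (feasible in tier 1): TC = 4,784×$170.00 + (4,784/267.9)×204 + (267.9/2)×0.16×$170.00 = $820,566.35.
EOQ at $169.20 = 268.5 < 1800, so use break Q=1800: TC = 4,784×$169.20 + (4,784/1800.0)×204 + (1800.0/2)×0.16×$169.20 = $834,359.79.
EOQ at $165.20 = 271.7 < 3200, so use break Q=3200: TC = 4,784×$165.20 + (4,784/3200.0)×204 + (3200.0/2)×0.16×$165.20 = $832,912.98.
Lowest total cost among the candidates is at Q = 267.9.

TC* ≈ $820,566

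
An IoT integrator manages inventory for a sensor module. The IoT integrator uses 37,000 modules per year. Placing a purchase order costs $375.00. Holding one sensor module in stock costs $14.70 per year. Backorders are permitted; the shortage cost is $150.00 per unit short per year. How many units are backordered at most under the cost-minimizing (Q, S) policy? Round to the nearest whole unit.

S* ≈ 128 modules

With planned backorders, Q* = √(2DS/H) · √((H+B)/B).
√(2DS/H) = √(2 × 37,000 × 375 / 14.7) = 1373.956.
√((H+B)/B) = √((14.7+150)/150) = 1.0479.
Q* ≈ 1439.707.
S* = Q* · H/(H+B) = 1439.707 × 14.7/164.7 ≈ 128.498.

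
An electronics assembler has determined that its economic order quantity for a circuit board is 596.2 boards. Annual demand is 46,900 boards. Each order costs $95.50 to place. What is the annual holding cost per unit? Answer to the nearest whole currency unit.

H ≈ $25

Squaring Q* = √(2DS/H) gives Q*² = 2DS/H.
From Q* = √(2DS/H): H = 2DS / Q*² = 2 × 46,900 × 95.5 / 596.2² = 25.2013.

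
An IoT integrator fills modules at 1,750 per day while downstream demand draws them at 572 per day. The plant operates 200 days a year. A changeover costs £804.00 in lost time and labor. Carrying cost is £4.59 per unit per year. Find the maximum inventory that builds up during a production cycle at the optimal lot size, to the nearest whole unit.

Annual demand D = 572 × 200 = 114,400.
Production build-up factor (1 − d/p) = 1 − 572/1,750 = 0.6731.
Q* = √(2DS / (H(1 − d/p))) = √(2 × 114,400 × 804 / (4.59 × 0.6731)).
= √(183,955,200 / 3.0897) ≈ 7716.068.
Maximum inventory = Q*(1 − d/p) = 7716.068 × 0.6731 ≈ 5194.016.

I_max ≈ 5,194 modules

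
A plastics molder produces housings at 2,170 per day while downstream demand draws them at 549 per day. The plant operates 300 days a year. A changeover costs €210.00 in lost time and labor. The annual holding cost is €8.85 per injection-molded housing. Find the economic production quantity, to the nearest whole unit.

Annual demand D = 549 × 300 = 164,700.
Production build-up factor (1 − d/p) = 1 − 549/2,170 = 0.7470.
Q* = √(2DS / (H(1 − d/p))) = √(2 × 164,700 × 210 / (8.85 × 0.7470)).
= √(69,174,000 / 6.611) ≈ 3234.731.

Q* ≈ 3,235 housings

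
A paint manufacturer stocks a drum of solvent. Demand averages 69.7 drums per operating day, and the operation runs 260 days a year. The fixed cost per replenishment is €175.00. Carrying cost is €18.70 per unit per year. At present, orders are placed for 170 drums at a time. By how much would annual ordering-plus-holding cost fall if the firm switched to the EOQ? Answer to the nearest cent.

Annual demand D = 69.7 × 260 = 18,122.
EOQ = √(2DS/H) = √(2 × 18,122 × 175 / 18.7) ≈ 582.39.
Cost at Q* = (D/Q*)S + (Q*/2)H = √(2DSH) ≈ €10,890.75.
Cost at Q = 170: (18,122/170)×175 + (170/2)×18.7 = €18,655.00 + €1,589.50 = €20,244.50.
Excess = €20,244.50 − €10,890.75 = €9,353.75.

Extra cost ≈ €9,353.75 per year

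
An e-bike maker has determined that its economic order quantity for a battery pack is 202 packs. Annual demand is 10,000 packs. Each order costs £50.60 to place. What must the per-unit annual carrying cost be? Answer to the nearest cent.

H ≈ £24.80

Invert the EOQ relation Q*² = 2DS/H.
From Q* = √(2DS/H): H = 2DS / Q*² = 2 × 10,000 × 50.6 / 202² = 24.8015.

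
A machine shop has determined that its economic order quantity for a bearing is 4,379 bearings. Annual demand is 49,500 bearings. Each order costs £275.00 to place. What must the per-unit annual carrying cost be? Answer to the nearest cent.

The basic EOQ model gives Q* = √(2DS/H); rearrange for the unknown.
From Q* = √(2DS/H): H = 2DS / Q*² = 2 × 49,500 × 275 / 4,379² = 1.4198.

H ≈ £1.42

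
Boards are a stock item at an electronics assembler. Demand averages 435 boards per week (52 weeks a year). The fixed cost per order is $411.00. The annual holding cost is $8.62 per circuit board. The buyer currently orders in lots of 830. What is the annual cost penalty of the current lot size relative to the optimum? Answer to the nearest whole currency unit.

Extra cost ≈ $2,118 per year

Annual demand D = 435 × 52 = 22,620.
EOQ = √(2DS/H) = √(2 × 22,620 × 411 / 8.62) ≈ 1468.68.
Cost at Q* = (D/Q*)S + (Q*/2)H = √(2DSH) ≈ $12,660.06.
Cost at Q = 830: (22,620/830)×411 + (830/2)×8.62 = $11,200.99 + $3,577.30 = $14,778.29.
Excess = $14,778.29 − $12,660.06 = $2,118.23.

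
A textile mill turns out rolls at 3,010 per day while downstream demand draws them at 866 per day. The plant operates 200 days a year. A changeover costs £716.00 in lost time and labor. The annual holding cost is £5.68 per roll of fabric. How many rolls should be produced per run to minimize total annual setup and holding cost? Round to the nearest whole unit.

Q* ≈ 7,830 rolls

Annual demand D = 866 × 200 = 173,200.
Production build-up factor (1 − d/p) = 1 − 866/3,010 = 0.7123.
Q* = √(2DS / (H(1 − d/p))) = √(2 × 173,200 × 716 / (5.68 × 0.7123)).
= √(248,022,400 / 4.0458) ≈ 7829.646.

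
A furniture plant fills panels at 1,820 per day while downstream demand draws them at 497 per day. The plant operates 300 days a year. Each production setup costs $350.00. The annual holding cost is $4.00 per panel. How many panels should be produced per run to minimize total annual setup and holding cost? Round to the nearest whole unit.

Annual demand D = 497 × 300 = 149,100.
Production build-up factor (1 − d/p) = 1 − 497/1,820 = 0.7269.
Q* = √(2DS / (H(1 − d/p))) = √(2 × 149,100 × 350 / (4 × 0.7269)).
= √(104,370,000 / 2.9077) ≈ 5991.197.

Q* ≈ 5,991 panels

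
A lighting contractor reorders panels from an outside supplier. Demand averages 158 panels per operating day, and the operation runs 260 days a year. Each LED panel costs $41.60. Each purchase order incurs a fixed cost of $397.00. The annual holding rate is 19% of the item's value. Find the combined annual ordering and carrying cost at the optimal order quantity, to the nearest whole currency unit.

Annual demand D = 158 × 260 = 41,080.
Holding cost H = 0.19 × $41.60 = $7.9040 per unit per year.
The optimal lot size = √(2DS/H) = √(2 × 41,080 × 397 / 7.904) ≈ 2031.43.
At the optimum the two cost components are equal, so total cost = 2·(Q*/2)H = Q*·H.
Minimum total = √(2DSH) = √(2 × 41,080 × 397 × 7.904) ≈ 16056.428.

TC* ≈ $16,056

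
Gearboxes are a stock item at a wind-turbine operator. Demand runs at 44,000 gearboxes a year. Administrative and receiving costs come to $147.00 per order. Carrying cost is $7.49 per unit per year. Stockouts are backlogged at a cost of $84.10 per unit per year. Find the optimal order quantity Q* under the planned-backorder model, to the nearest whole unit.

With planned backorders, Q* = √(2DS/H) · √((H+B)/B).
√(2DS/H) = √(2 × 44,000 × 147 / 7.49) = 1314.193.
√((H+B)/B) = √((7.49+84.1)/84.1) = 1.0436.
Q* ≈ 1371.466.

Q* ≈ 1,371 gearboxes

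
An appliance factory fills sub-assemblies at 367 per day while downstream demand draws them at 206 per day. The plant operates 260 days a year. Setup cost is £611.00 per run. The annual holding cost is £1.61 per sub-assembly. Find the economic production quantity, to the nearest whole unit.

Annual demand D = 206 × 260 = 53,560.
Production build-up factor (1 − d/p) = 1 − 206/367 = 0.4387.
Q* = √(2DS / (H(1 − d/p))) = √(2 × 53,560 × 611 / (1.61 × 0.4387)).
= √(65,450,320 / 0.7063) ≈ 9626.381.

Q* ≈ 9,626 sub-assemblies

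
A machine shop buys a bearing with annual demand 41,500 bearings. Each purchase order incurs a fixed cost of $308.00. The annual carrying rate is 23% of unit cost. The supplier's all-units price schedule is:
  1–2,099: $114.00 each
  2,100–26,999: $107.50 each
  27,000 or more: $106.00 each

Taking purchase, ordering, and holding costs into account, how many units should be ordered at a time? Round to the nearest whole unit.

Holding cost per unit per year at price C is H = 0.23·C.
Evaluate total cost at each tier's feasible EOQ or, if the EOQ is below the tier, at the tier's minimum quantity.
EOQ at $114.00 = 987.4 (feasible in tier 1): TC = 41,500×$114.00 + (41,500/987.4)×308 + (987.4/2)×0.23×$114.00 = $4,756,889.92.
EOQ at $107.50 = 1016.8 < 2100, so use break Q=2100: TC = 41,500×$107.50 + (41,500/2100.0)×308 + (2100.0/2)×0.23×$107.50 = $4,493,297.92.
EOQ at $106.00 = 1024.0 < 27000, so use break Q=27000: TC = 41,500×$106.00 + (41,500/27000.0)×308 + (27000.0/2)×0.23×$106.00 = $4,728,603.41.
Lowest total cost is $4,493,297.92 at Q = 2100.0.

Q* ≈ 2,100 bearings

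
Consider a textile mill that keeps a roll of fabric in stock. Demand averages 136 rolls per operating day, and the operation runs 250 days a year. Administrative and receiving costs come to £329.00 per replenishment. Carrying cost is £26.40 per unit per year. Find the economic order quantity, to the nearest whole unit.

Q* ≈ 921 rolls

Annual demand D = 136 × 250 = 34,000.
EOQ = √(2DS / H) = √(2 × 34,000 × 329 / 26.4).
= √(22,372,000 / 26.4) = √847,424.2424 ≈ 920.556.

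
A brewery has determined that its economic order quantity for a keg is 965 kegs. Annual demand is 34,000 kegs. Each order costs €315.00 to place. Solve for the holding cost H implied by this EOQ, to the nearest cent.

Invert the EOQ relation Q*² = 2DS/H.
From Q* = √(2DS/H): H = 2DS / Q*² = 2 × 34,000 × 315 / 965² = 23.0020.

H ≈ €23.00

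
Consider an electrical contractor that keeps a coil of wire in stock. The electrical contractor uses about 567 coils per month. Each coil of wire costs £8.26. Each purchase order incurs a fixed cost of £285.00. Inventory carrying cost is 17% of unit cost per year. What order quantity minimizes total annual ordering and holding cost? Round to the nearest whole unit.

Annual demand D = 567 × 12 = 6,804.
Holding cost H = 0.17 × £8.26 = £1.4042 per unit per year.
EOQ = √(2DS / H) = √(2 × 6,804 × 285 / 1.4042).
= √(3,878,280 / 1.4042) = √2,761,914.2572 ≈ 1661.901.

Q* ≈ 1,662 coils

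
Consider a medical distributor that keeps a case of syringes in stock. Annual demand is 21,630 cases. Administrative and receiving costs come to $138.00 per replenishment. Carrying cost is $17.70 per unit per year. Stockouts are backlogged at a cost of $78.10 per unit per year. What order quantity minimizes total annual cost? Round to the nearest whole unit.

With planned backorders, Q* = √(2DS/H) · √((H+B)/B).
√(2DS/H) = √(2 × 21,630 × 138 / 17.7) = 580.759.
√((H+B)/B) = √((17.7+78.1)/78.1) = 1.1075.
Q* ≈ 643.211.

Q* ≈ 643 cases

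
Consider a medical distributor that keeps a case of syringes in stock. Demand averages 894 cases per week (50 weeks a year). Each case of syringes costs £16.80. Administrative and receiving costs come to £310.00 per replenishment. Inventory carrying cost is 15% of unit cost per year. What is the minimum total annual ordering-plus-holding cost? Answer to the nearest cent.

TC* ≈ £8,356.99

Annual demand D = 894 × 50 = 44,700.
Holding cost H = 0.15 × £16.80 = £2.5200 per unit per year.
EOQ = √(2DS/H) = √(2 × 44,700 × 310 / 2.52) ≈ 3316.27.
At the optimum the two cost components are equal, so total cost = 2·(Q*/2)H = Q*·H.
Minimum total = √(2DSH) = √(2 × 44,700 × 310 × 2.52) ≈ 8356.990.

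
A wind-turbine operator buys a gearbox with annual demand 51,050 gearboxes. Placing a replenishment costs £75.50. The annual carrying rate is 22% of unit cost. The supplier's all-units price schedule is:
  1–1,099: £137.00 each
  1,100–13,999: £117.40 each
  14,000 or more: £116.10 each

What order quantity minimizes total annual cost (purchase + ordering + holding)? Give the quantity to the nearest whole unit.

Q* ≈ 1,100 gearboxes

Holding cost per unit per year at price C is H = 0.22·C.
Evaluate total cost at each tier's feasible EOQ or, if the EOQ is below the tier, at the tier's minimum quantity.
EOQ at £137.00 = 505.7 (feasible in tier 1): TC = 51,050×£137.00 + (51,050/505.7)×75.5 + (505.7/2)×0.22×£137.00 = £7,009,092.56.
EOQ at £117.40 = 546.3 < 1100, so use break Q=1100: TC = 51,050×£117.40 + (51,050/1100.0)×75.5 + (1100.0/2)×0.22×£117.40 = £6,010,979.29.
EOQ at £116.10 = 549.4 < 14000, so use break Q=14000: TC = 51,050×£116.10 + (51,050/14000.0)×75.5 + (14000.0/2)×0.22×£116.10 = £6,105,974.31.
Lowest total cost is £6,010,979.29 at Q = 1100.0.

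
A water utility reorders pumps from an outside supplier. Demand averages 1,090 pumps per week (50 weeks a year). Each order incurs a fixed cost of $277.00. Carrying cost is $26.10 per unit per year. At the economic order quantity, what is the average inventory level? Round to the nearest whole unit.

Annual demand D = 1,090 × 50 = 54,500.
Q* = √(2DS/H) = √(2 × 54,500 × 277 / 26.1) ≈ 1075.56.
Average inventory = Q*/2 ≈ 1075.56 / 2 = 537.778.

Average inventory ≈ 538 pumps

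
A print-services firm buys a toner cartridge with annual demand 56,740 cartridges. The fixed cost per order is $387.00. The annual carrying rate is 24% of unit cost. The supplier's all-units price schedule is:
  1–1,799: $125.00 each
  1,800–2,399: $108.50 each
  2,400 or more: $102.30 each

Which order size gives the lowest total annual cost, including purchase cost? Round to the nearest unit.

Q* ≈ 2,400 cartridges

Holding cost per unit per year at price C is H = 0.24·C.
For each price level, check whether its EOQ is feasible; otherwise the best quantity at that price is the breakpoint.
EOQ at $125.00 = 1209.9 (feasible in tier 1): TC = 56,740×$125.00 + (56,740/1209.9)×387 + (1209.9/2)×0.24×$125.00 = $7,128,797.42.
EOQ at $108.50 = 1298.7 < 1800, so use break Q=1800: TC = 56,740×$108.50 + (56,740/1800.0)×387 + (1800.0/2)×0.24×$108.50 = $6,191,925.10.
EOQ at $102.30 = 1337.4 < 2400, so use break Q=2400: TC = 56,740×$102.30 + (56,740/2400.0)×387 + (2400.0/2)×0.24×$102.30 = $5,843,113.73.
Lowest total cost is $5,843,113.73 at Q = 2400.0.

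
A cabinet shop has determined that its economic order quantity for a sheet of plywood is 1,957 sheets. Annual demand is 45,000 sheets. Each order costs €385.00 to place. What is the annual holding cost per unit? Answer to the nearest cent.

H ≈ €9.05

The basic EOQ model gives Q* = √(2DS/H); rearrange for the unknown.
From Q* = √(2DS/H): H = 2DS / Q*² = 2 × 45,000 × 385 / 1,957² = 9.0474.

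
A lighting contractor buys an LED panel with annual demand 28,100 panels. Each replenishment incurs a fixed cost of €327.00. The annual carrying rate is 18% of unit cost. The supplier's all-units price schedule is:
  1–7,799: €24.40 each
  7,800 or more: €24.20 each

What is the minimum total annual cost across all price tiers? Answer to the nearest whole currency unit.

Holding cost per unit per year at price C is H = 0.18·C.
Evaluate total cost at each tier's feasible EOQ or, if the EOQ is below the tier, at the tier's minimum quantity.
EOQ at €24.40 = 2045.6 (feasible in tier 1): TC = 28,100×€24.40 + (28,100/2045.6)×327 + (2045.6/2)×0.18×€24.40 = €694,624.07.
EOQ at €24.20 = 2054.0 < 7800, so use break Q=7800: TC = 28,100×€24.20 + (28,100/7800.0)×327 + (7800.0/2)×0.18×€24.20 = €698,186.44.
Lowest total cost among the candidates is at Q = 2045.6.

TC* ≈ €694,624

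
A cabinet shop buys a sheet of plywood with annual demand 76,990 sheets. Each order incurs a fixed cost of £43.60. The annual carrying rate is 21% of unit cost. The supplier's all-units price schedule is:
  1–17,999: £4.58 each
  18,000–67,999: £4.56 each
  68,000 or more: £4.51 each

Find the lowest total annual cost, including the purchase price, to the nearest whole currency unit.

TC* ≈ £355,155

Holding cost per unit per year at price C is H = 0.21·C.
Evaluate total cost at each tier's feasible EOQ or, if the EOQ is below the tier, at the tier's minimum quantity.
EOQ at £4.58 = 2642.0 (feasible in tier 1): TC = 76,990×£4.58 + (76,990/2642.0)×43.6 + (2642.0/2)×0.21×£4.58 = £355,155.28.
EOQ at £4.56 = 2647.8 < 18000, so use break Q=18000: TC = 76,990×£4.56 + (76,990/18000.0)×43.6 + (18000.0/2)×0.21×£4.56 = £359,879.29.
EOQ at £4.51 = 2662.4 < 68000, so use break Q=68000: TC = 76,990×£4.51 + (76,990/68000.0)×43.6 + (68000.0/2)×0.21×£4.51 = £379,475.66.
Lowest total cost among the candidates is at Q = 2642.0.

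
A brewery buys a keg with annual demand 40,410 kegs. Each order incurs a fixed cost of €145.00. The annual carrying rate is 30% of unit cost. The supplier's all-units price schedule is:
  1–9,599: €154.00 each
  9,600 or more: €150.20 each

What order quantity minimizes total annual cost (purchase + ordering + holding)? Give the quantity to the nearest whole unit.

Q* ≈ 504 kegs

Holding cost per unit per year at price C is H = 0.30·C.
Candidates are each tier's EOQ (if it falls in that tier) and each price-break quantity.
EOQ at €154.00 = 503.6 (feasible in tier 1): TC = 40,410×€154.00 + (40,410/503.6)×145 + (503.6/2)×0.30×€154.00 = €6,246,408.29.
EOQ at €150.20 = 510.0 < 9600, so use break Q=9600: TC = 40,410×€150.20 + (40,410/9600.0)×145 + (9600.0/2)×0.30×€150.20 = €6,286,480.36.
Lowest total cost is €6,246,408.29 at Q = 503.6.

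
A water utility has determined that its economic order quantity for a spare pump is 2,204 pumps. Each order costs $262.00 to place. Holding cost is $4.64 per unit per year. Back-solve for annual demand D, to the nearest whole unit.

Squaring Q* = √(2DS/H) gives Q*² = 2DS/H.
From Q* = √(2DS/H): D = Q*²H / (2S) = 2,204² × 4.64 / (2 × 262) = 43014.004.

D ≈ 43,014 pumps per year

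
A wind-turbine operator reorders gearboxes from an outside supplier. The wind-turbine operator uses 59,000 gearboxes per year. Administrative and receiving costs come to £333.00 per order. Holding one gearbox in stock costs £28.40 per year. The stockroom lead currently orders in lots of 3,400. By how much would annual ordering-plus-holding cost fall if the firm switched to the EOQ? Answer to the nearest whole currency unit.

Extra cost ≈ £20,653 per year

EOQ = √(2DS/H) = √(2 × 59,000 × 333 / 28.4) ≈ 1176.26.
Cost at Q* = (D/Q*)S + (Q*/2)H = √(2DSH) ≈ £33,405.83.
Cost at Q = 3,400: (59,000/3,400)×333 + (3,400/2)×28.4 = £5,778.53 + £48,280.00 = £54,058.53.
Excess = £54,058.53 − £33,405.83 = £20,652.70.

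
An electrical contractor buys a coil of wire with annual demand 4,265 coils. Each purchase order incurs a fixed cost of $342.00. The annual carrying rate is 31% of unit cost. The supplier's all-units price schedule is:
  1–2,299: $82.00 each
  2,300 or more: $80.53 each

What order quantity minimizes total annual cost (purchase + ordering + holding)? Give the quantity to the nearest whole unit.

Q* ≈ 339 coils

Holding cost per unit per year at price C is H = 0.31·C.
Candidates are each tier's EOQ (if it falls in that tier) and each price-break quantity.
EOQ at $82.00 = 338.8 (feasible in tier 1): TC = 4,265×$82.00 + (4,265/338.8)×342 + (338.8/2)×0.31×$82.00 = $358,341.43.
EOQ at $80.53 = 341.8 < 2300, so use break Q=2300: TC = 4,265×$80.53 + (4,265/2300.0)×342 + (2300.0/2)×0.31×$80.53 = $372,803.58.
Lowest total cost is $358,341.43 at Q = 338.8.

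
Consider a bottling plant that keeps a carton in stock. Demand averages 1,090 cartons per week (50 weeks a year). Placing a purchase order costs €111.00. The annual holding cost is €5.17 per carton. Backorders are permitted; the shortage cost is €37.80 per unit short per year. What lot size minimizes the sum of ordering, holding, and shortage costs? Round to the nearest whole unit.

Q* ≈ 1,631 cartons

Annual demand D = 1,090 × 50 = 54,500.
With planned backorders, Q* = √(2DS/H) · √((H+B)/B).
√(2DS/H) = √(2 × 54,500 × 111 / 5.17) = 1529.782.
√((H+B)/B) = √((5.17+37.8)/37.8) = 1.0662.
Q* ≈ 1631.046.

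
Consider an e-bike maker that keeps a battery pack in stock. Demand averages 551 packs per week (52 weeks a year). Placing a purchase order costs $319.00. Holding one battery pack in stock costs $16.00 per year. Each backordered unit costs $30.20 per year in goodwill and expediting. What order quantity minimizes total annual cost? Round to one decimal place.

Q* ≈ 1,322.0 packs

Annual demand D = 551 × 52 = 28,652.
With planned backorders, Q* = √(2DS/H) · √((H+B)/B).
√(2DS/H) = √(2 × 28,652 × 319 / 16) = 1068.877.
√((H+B)/B) = √((16+30.2)/30.2) = 1.2369.
Q* ≈ 1322.042.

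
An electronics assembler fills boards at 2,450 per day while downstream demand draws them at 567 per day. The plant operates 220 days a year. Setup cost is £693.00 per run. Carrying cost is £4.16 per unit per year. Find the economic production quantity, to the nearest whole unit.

Q* ≈ 7,354 boards

Annual demand D = 567 × 220 = 124,740.
Production build-up factor (1 − d/p) = 1 − 567/2,450 = 0.7686.
Q* = √(2DS / (H(1 − d/p))) = √(2 × 124,740 × 693 / (4.16 × 0.7686)).
= √(172,889,640 / 3.1973) ≈ 7353.527.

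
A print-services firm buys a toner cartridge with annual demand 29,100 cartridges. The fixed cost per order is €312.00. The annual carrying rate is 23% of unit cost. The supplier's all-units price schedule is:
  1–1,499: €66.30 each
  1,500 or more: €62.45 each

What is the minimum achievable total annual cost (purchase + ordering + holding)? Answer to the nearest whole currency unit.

TC* ≈ €1,834,120

Holding cost per unit per year at price C is H = 0.23·C.
Candidates are each tier's EOQ (if it falls in that tier) and each price-break quantity.
EOQ at €66.30 = 1091.2 (feasible in tier 1): TC = 29,100×€66.30 + (29,100/1091.2)×312 + (1091.2/2)×0.23×€66.30 = €1,945,970.24.
EOQ at €62.45 = 1124.4 < 1500, so use break Q=1500: TC = 29,100×€62.45 + (29,100/1500.0)×312 + (1500.0/2)×0.23×€62.45 = €1,834,120.43.
Lowest total cost among the candidates is at Q = 1500.0.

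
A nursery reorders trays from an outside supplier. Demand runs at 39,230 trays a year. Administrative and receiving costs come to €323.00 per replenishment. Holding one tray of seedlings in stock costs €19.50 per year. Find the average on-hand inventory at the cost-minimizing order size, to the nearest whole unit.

Average inventory ≈ 570 trays

EOQ = √(2DS/H) = √(2 × 39,230 × 323 / 19.5) ≈ 1140.01.
Average inventory = Q*/2 ≈ 1140.01 / 2 = 570.004.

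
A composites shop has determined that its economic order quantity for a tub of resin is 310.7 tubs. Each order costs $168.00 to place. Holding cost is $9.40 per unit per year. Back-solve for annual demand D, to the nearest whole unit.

D ≈ 2,701 tubs per year

The basic EOQ model gives Q* = √(2DS/H); rearrange for the unknown.
From Q* = √(2DS/H): D = Q*²H / (2S) = 310.7² × 9.4 / (2 × 168) = 2700.667.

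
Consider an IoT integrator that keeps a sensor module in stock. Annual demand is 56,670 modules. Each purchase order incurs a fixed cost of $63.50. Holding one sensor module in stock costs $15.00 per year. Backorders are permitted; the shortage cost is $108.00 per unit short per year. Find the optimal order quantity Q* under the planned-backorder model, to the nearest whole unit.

With planned backorders, Q* = √(2DS/H) · √((H+B)/B).
√(2DS/H) = √(2 × 56,670 × 63.5 / 15) = 692.680.
√((H+B)/B) = √((15+108)/108) = 1.0672.
Q* ≈ 739.220.

Q* ≈ 739 modules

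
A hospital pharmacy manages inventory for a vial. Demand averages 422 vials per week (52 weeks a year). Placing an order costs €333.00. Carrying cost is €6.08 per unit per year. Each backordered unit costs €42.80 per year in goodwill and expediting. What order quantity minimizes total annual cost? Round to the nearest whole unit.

Q* ≈ 1,657 vials

Annual demand D = 422 × 52 = 21,944.
With planned backorders, Q* = √(2DS/H) · √((H+B)/B).
√(2DS/H) = √(2 × 21,944 × 333 / 6.08) = 1550.398.
√((H+B)/B) = √((6.08+42.8)/42.8) = 1.0687.
Q* ≈ 1656.864.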